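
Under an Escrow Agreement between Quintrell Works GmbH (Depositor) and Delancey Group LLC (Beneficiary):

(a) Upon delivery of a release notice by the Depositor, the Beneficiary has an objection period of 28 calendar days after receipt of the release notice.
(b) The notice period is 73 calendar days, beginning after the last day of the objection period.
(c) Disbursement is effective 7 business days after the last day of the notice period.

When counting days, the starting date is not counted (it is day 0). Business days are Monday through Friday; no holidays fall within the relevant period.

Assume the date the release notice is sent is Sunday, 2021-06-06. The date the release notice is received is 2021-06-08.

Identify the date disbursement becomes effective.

The last day of the objection period: 2021-06-08 + 28 days = 2021-07-06.
The last day of the notice period: 2021-07-06 + 73 days = 2021-09-17.
The date disbursement becomes effective: counting 7 business days from Friday, 2021-09-17 (Sep 20, Sep 21, Sep 22, Sep 23, Sep 24, Sep 27, Sep 28, skipping weekends) reaches Tuesday, 2021-09-28.

2021-09-28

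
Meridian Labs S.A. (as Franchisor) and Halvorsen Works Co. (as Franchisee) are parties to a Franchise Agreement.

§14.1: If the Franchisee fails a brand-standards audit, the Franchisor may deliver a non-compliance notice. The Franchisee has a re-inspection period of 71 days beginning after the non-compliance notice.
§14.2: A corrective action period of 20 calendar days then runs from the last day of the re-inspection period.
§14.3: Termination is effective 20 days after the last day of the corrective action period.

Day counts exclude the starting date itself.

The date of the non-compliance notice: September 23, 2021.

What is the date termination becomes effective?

The last day of the re-inspection period: September 23, 2021 + 71 days = December 3, 2021.
Adding 20 calendar days to December 3, 2021 gives December 23, 2021, which is the last day of the corrective action period.
Adding 20 calendar days to December 23, 2021 gives January 12, 2022, which is the date termination becomes effective.

January 12, 2022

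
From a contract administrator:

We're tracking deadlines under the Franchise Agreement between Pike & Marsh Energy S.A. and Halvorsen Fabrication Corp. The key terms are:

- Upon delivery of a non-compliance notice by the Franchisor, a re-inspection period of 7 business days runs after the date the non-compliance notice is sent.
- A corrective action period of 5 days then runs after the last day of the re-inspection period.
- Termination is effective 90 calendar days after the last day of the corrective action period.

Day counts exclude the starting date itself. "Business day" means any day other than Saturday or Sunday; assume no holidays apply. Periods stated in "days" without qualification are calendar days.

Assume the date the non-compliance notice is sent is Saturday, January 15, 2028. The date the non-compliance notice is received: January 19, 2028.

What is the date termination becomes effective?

April 29, 2028

The last day of the re-inspection period: 7 business days after Saturday, January 15, 2028, skipping weekends — Jan 17, Jan 18, Jan 19, Jan 20, Jan 21, Jan 24, Jan 25 — lands on Tuesday, January 25, 2028.
Adding 5 calendar days to January 25, 2028 gives January 30, 2028, which is the last day of the corrective action period.
The date termination becomes effective: 90 calendar days after January 30, 2028 is April 29, 2028.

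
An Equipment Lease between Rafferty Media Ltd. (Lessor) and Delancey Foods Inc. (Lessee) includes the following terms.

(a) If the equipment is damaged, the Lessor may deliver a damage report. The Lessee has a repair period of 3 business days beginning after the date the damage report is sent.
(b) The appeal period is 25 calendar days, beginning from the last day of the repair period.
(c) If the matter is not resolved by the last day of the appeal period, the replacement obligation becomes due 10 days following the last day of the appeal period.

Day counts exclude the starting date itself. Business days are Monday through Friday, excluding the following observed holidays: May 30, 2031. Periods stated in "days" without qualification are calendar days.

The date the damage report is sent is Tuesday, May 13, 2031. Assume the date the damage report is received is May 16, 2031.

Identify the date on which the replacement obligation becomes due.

Jun 20, 2031

The last day of the repair period: counting 3 business days from Tuesday, May 13, 2031 (May 14, May 15, May 16, skipping weekends) reaches Friday, May 16, 2031.
The last day of the appeal period: 25 calendar days after May 16, 2031 is Jun 10, 2031.
The date on which the replacement obligation becomes due: 10 calendar days after Jun 10, 2031 is Jun 20, 2031.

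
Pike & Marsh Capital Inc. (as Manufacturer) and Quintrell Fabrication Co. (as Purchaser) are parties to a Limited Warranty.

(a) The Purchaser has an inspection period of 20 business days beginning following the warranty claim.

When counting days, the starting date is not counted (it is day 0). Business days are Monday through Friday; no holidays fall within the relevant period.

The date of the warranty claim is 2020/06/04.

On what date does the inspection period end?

2020/07/02

From Thursday, 2020/06/04, 20 business days (Jun 5, Jun 8, Jun 9, Jun 10, …, Jun 30, Jul 1, Jul 2, skipping weekends) brings us to Thursday, 2020/07/02, which is the last day of the inspection period.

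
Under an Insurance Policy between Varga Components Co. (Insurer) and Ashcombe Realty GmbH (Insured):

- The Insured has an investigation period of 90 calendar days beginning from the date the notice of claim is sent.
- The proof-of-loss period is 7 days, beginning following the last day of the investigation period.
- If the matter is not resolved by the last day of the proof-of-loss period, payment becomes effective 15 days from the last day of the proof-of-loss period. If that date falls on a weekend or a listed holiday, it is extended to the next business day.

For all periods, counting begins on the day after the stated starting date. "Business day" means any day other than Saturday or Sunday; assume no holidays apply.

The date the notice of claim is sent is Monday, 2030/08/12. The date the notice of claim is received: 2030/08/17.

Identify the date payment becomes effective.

The last day of the investigation period: 90 calendar days after 2030/08/12 is 2030/11/10.
The last day of the proof-of-loss period: 2030/11/10 + 7 days = 2030/11/17.
The date payment becomes effective: 15 calendar days after 2030/11/17 is 2030/12/02. 2030/12/02 is a Monday, so no roll-forward applies.

2030/12/02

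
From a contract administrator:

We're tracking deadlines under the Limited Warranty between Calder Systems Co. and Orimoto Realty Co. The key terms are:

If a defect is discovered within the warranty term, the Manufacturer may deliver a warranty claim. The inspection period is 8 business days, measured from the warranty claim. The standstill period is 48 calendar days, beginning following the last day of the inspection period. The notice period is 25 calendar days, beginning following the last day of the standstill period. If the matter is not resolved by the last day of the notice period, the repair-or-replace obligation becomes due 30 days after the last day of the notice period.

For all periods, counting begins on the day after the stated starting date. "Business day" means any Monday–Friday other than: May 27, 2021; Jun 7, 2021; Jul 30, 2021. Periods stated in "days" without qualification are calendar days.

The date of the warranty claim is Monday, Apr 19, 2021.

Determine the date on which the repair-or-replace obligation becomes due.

Aug 10, 2021

From Monday, Apr 19, 2021, 8 business days (Apr 20, Apr 21, Apr 22, Apr 23, Apr 26, Apr 27, Apr 28, Apr 29, skipping weekends) brings us to Thursday, Apr 29, 2021, which is the last day of the inspection period.
Adding 48 calendar days to Apr 29, 2021 gives Jun 16, 2021, which is the last day of the standstill period.
The last day of the notice period: 25 calendar days after Jun 16, 2021 is Jul 11, 2021.
The date on which the repair-or-replace obligation becomes due: Jul 11, 2021 + 30 days = Aug 10, 2021.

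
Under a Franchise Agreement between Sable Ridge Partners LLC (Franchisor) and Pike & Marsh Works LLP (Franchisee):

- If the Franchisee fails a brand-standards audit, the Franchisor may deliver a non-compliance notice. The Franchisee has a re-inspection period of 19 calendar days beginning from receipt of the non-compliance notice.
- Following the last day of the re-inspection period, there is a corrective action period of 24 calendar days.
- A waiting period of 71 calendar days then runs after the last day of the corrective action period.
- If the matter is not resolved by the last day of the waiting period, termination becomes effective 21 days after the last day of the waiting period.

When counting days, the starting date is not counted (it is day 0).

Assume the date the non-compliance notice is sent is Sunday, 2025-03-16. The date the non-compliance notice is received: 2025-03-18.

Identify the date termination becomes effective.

The last day of the re-inspection period: 19 calendar days after 2025-03-18 is 2025-04-06.
The last day of the corrective action period: 2025-04-06 + 24 days = 2025-04-30.
Adding 71 calendar days to 2025-04-30 gives 2025-07-10, which is the last day of the waiting period.
The date termination becomes effective: 2025-07-10 + 21 days = 2025-07-31.

2025-07-31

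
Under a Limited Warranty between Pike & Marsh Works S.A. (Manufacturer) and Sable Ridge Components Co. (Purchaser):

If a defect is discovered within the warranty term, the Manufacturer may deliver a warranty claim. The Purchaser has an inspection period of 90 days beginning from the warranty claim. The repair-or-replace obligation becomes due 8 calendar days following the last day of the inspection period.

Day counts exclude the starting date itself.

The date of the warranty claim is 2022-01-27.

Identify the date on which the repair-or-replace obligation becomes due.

2022-05-05

Adding 90 calendar days to 2022-01-27 gives 2022-04-27, which is the last day of the inspection period.
The date on which the repair-or-replace obligation becomes due: 8 calendar days after 2022-04-27 is 2022-05-05.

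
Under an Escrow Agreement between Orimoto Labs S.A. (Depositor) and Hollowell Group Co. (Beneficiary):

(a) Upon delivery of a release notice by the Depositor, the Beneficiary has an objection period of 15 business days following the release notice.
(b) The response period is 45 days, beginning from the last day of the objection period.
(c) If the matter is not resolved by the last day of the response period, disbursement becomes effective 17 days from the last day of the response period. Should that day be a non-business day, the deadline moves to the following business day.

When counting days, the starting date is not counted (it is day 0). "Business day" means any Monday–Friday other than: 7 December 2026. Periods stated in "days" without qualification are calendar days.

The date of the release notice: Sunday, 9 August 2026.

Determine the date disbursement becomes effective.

The last day of the objection period: counting 15 business days from Sunday, 9 August 2026 (Aug 10, Aug 11, Aug 12, Aug 13, …, Aug 26, Aug 27, Aug 28, skipping weekends) reaches Friday, 28 August 2026.
The last day of the response period: 28 August 2026 + 45 days = 12 October 2026.
The date disbursement becomes effective: 17 calendar days after 12 October 2026 is 29 October 2026. 29 October 2026 is a Thursday and is not a listed holiday, so no roll-forward applies.

29 October 2026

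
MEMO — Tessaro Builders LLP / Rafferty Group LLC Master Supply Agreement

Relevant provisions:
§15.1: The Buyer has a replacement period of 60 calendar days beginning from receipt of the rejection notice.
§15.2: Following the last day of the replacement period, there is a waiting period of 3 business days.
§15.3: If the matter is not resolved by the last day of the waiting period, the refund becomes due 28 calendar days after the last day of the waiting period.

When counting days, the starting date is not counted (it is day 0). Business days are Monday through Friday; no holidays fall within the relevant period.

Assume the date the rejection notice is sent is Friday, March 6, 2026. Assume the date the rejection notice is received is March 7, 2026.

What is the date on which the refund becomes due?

Adding 60 calendar days to March 7, 2026 gives May 6, 2026, which is the last day of the replacement period.
The last day of the waiting period: 3 business days after Wednesday, May 6, 2026, skipping weekends — May 7, May 8, May 11 — lands on Monday, May 11, 2026.
Adding 28 calendar days to May 11, 2026 gives June 8, 2026, which is the date on which the refund becomes due.

June 8, 2026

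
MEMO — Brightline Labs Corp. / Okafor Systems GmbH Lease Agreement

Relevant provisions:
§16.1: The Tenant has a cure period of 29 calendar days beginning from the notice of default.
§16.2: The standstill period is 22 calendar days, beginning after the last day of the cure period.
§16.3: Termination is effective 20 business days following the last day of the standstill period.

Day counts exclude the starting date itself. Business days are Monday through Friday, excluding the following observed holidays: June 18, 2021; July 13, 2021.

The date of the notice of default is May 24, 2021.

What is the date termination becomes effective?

August 11, 2021

The last day of the cure period: May 24, 2021 + 29 days = June 22, 2021.
Adding 22 calendar days to June 22, 2021 gives July 14, 2021, which is the last day of the standstill period.
The date termination becomes effective: 20 business days after Wednesday, July 14, 2021, skipping weekends — Jul 15, Jul 16, Jul 19, Jul 20, …, Aug 9, Aug 10, Aug 11 — lands on Wednesday, August 11, 2021.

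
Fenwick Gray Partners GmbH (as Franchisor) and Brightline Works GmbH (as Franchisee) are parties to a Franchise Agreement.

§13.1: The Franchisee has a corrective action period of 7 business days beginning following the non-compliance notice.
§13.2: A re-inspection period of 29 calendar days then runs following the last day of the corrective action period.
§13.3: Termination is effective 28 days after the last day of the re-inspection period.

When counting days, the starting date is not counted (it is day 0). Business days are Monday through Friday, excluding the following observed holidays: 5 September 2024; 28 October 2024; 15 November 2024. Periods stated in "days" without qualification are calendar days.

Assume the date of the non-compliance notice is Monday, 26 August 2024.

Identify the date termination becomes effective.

The last day of the corrective action period: counting 7 business days from Monday, 26 August 2024 (Aug 27, Aug 28, Aug 29, Aug 30, Sep 2, Sep 3, Sep 4, skipping weekends) reaches Wednesday, 4 September 2024.
The last day of the re-inspection period: 29 calendar days after 4 September 2024 is 3 October 2024.
Adding 28 calendar days to 3 October 2024 gives 31 October 2024, which is the date termination becomes effective.

31 October 2024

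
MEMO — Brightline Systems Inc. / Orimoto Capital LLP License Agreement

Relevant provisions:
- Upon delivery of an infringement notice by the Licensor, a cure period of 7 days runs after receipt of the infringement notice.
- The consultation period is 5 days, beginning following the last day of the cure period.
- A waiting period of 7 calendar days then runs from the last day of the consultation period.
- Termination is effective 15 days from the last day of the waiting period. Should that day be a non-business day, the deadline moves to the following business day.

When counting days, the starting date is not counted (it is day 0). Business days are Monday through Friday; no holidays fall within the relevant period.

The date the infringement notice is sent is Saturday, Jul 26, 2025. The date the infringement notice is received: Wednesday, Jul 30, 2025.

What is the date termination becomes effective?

Adding 7 calendar days to Jul 30, 2025 gives Aug 6, 2025, which is the last day of the cure period.
The last day of the consultation period: 5 calendar days after Aug 6, 2025 is Aug 11, 2025.
Adding 7 calendar days to Aug 11, 2025 gives Aug 18, 2025, which is the last day of the waiting period.
The date termination becomes effective: Aug 18, 2025 + 15 days = Sep 2, 2025. Sep 2, 2025 is a Tuesday, so no roll-forward applies.

Sep 2, 2025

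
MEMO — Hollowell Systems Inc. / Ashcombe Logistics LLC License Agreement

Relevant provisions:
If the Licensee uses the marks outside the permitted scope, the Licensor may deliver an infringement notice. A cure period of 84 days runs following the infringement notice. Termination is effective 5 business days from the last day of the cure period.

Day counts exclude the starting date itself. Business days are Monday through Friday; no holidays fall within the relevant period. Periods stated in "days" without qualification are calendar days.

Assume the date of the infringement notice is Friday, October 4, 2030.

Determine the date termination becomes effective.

The last day of the cure period: 84 calendar days after October 4, 2030 is December 27, 2030.
The date termination becomes effective: 5 business days after Friday, December 27, 2030, skipping weekends — Dec 30, Dec 31, Jan 1, Jan 2, Jan 3 — lands on Friday, January 3, 2031.

January 3, 2031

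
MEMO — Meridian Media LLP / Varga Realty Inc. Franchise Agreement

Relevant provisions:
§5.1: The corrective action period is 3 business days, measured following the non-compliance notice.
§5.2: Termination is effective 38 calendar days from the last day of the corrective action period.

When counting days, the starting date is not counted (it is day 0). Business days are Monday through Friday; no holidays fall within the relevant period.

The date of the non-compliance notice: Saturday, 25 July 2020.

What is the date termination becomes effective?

The last day of the corrective action period: counting 3 business days from Saturday, 25 July 2020 (Jul 27, Jul 28, Jul 29, skipping weekends) reaches Wednesday, 29 July 2020.
The date termination becomes effective: 29 July 2020 + 38 days = 5 September 2020.

5 September 2020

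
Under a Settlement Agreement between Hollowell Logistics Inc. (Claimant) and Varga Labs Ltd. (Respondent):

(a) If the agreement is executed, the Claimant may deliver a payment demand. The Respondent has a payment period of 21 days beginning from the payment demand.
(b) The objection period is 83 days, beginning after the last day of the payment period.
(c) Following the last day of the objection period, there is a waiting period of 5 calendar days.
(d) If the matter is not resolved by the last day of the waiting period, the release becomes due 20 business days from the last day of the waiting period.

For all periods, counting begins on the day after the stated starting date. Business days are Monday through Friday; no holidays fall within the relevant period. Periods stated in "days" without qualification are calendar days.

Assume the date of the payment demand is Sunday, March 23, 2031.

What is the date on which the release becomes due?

The last day of the payment period: 21 calendar days after March 23, 2031 is April 13, 2031.
The last day of the objection period: April 13, 2031 + 83 days = July 5, 2031.
The last day of the waiting period: 5 calendar days after July 5, 2031 is July 10, 2031.
The date on which the release becomes due: 20 business days after Thursday, July 10, 2031, skipping weekends — Jul 11, Jul 14, Jul 15, Jul 16, …, Aug 5, Aug 6, Aug 7 — lands on Thursday, August 7, 2031.

August 7, 2031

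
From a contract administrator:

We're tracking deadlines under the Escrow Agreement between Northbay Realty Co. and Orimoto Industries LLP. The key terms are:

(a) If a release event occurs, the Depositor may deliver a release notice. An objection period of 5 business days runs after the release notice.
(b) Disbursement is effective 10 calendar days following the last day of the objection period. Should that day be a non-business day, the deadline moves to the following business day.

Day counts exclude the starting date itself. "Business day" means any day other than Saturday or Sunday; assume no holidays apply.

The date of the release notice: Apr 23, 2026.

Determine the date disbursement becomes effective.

May 11, 2026

From Thursday, Apr 23, 2026, 5 business days (Apr 24, Apr 27, Apr 28, Apr 29, Apr 30, skipping weekends) brings us to Thursday, Apr 30, 2026, which is the last day of the objection period.
The date disbursement becomes effective: Apr 30, 2026 + 10 days = May 10, 2026. That falls on a Sunday, so it rolls to the next business day, Monday, May 11, 2026.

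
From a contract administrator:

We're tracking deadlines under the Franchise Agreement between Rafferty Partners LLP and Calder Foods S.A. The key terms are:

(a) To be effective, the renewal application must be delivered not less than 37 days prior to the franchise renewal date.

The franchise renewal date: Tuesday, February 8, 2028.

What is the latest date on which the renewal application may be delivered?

February 8, 2028 minus 37 days is January 2, 2028.

January 2, 2028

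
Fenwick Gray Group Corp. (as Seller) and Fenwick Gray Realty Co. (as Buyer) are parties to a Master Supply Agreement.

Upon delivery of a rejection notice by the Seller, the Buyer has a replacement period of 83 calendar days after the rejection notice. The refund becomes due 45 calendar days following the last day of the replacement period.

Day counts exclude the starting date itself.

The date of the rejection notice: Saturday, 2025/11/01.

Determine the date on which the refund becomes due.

2026/03/09

The last day of the replacement period: 83 calendar days after 2025/11/01 is 2026/01/23.
Adding 45 calendar days to 2026/01/23 gives 2026/03/09, which is the date on which the refund becomes due.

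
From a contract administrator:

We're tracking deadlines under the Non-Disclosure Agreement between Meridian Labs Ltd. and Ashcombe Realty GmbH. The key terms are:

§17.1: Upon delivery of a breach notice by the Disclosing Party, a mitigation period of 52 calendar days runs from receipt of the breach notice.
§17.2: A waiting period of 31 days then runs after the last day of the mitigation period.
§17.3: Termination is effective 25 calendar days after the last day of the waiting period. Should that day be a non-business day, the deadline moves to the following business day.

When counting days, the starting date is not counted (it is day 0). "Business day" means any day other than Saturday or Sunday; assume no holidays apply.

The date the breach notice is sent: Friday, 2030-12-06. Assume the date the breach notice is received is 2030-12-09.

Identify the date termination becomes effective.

2031-03-27

The last day of the mitigation period: 52 calendar days after 2030-12-09 is 2031-01-30.
Adding 31 calendar days to 2031-01-30 gives 2031-03-02, which is the last day of the waiting period.
Adding 25 calendar days to 2031-03-02 gives 2031-03-27, which is the date termination becomes effective. 2031-03-27 is a Thursday, so no roll-forward applies.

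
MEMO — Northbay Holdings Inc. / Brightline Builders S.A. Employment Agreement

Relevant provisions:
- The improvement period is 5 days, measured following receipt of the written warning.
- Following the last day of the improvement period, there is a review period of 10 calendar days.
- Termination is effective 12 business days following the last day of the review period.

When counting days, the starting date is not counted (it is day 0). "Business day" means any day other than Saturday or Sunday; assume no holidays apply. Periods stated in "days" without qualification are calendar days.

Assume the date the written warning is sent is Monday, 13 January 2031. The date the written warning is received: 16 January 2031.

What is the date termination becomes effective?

18 February 2031

Adding 5 calendar days to 16 January 2031 gives 21 January 2031, which is the last day of the improvement period.
Adding 10 calendar days to 21 January 2031 gives 31 January 2031, which is the last day of the review period.
From Friday, 31 January 2031, 12 business days (Feb 3, Feb 4, Feb 5, Feb 6, …, Feb 14, Feb 17, Feb 18, skipping weekends) brings us to Tuesday, 18 February 2031, which is the date termination becomes effective.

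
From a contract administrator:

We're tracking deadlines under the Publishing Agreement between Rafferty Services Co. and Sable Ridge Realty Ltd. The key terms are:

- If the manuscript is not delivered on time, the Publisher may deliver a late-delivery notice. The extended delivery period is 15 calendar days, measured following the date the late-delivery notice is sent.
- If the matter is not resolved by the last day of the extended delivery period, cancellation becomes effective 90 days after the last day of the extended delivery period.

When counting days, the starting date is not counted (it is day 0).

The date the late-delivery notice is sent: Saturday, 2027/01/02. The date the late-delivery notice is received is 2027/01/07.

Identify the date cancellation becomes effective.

2027/04/17

The last day of the extended delivery period: 2027/01/02 + 15 days = 2027/01/17.
Adding 90 calendar days to 2027/01/17 gives 2027/04/17, which is the date cancellation becomes effective.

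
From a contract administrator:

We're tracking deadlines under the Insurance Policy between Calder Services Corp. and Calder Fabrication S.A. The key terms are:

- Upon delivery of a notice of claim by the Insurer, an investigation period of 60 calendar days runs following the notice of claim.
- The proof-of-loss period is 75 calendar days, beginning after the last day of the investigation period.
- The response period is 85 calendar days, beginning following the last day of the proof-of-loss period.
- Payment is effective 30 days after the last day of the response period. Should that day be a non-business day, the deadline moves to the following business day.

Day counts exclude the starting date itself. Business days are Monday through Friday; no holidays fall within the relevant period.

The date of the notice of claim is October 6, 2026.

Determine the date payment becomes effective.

The last day of the investigation period: October 6, 2026 + 60 days = December 5, 2026.
The last day of the proof-of-loss period: December 5, 2026 + 75 days = February 18, 2027.
The last day of the response period: February 18, 2027 + 85 days = May 14, 2027.
The date payment becomes effective: May 14, 2027 + 30 days = June 13, 2027. That falls on a Sunday, so it rolls to the next business day, Monday, June 14, 2027.

June 14, 2027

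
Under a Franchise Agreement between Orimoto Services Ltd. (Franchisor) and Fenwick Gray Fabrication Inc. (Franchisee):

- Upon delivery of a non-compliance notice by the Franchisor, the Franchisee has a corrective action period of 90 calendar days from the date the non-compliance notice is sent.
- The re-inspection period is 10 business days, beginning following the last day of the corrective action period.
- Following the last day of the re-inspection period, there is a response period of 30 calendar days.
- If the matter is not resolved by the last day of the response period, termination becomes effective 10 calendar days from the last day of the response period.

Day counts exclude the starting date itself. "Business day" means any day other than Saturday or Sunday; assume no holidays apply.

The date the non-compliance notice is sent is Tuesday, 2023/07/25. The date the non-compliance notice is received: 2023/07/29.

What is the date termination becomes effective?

2023/12/16

The last day of the corrective action period: 90 calendar days after 2023/07/25 is 2023/10/23.
From Monday, 2023/10/23, 10 business days (Oct 24, Oct 25, Oct 26, Oct 27, Oct 30, Oct 31, Nov 1, Nov 2, Nov 3, Nov 6, skipping weekends) brings us to Monday, 2023/11/06, which is the last day of the re-inspection period.
The last day of the response period: 30 calendar days after 2023/11/06 is 2023/12/06.
The date termination becomes effective: 2023/12/06 + 10 days = 2023/12/16.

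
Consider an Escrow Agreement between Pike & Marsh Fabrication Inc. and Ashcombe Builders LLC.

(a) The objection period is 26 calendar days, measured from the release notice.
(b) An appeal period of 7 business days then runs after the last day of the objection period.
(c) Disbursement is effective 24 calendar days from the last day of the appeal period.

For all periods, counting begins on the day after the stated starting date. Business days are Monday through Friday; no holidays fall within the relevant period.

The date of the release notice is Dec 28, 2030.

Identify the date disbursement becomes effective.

The last day of the objection period: Dec 28, 2030 + 26 days = Jan 23, 2031.
The last day of the appeal period: 7 business days after Thursday, Jan 23, 2031, skipping weekends — Jan 24, Jan 27, Jan 28, Jan 29, Jan 30, Jan 31, Feb 3 — lands on Monday, Feb 3, 2031.
The date disbursement becomes effective: Feb 3, 2031 + 24 days = Feb 27, 2031.

Feb 27, 2031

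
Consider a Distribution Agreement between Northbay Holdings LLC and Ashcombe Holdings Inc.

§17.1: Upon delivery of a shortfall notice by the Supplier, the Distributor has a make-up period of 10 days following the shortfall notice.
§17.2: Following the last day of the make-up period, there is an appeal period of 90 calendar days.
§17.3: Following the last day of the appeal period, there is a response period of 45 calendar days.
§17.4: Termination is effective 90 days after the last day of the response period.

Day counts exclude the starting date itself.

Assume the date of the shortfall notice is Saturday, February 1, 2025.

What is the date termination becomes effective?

The last day of the make-up period: February 1, 2025 + 10 days = February 11, 2025.
The last day of the appeal period: 90 calendar days after February 11, 2025 is May 12, 2025.
The last day of the response period: May 12, 2025 + 45 days = June 26, 2025.
The date termination becomes effective: 90 calendar days after June 26, 2025 is September 24, 2025.

September 24, 2025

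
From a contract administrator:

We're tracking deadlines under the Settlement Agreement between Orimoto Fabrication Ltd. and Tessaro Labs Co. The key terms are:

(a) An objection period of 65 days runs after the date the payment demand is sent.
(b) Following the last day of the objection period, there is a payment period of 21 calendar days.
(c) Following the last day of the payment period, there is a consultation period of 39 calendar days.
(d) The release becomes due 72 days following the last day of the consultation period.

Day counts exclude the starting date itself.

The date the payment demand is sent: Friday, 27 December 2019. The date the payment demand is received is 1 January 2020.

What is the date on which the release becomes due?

11 July 2020

Adding 65 calendar days to 27 December 2019 gives 1 March 2020, which is the last day of the objection period.
The last day of the payment period: 1 March 2020 + 21 days = 22 March 2020.
The last day of the consultation period: 39 calendar days after 22 March 2020 is 30 April 2020.
The date on which the release becomes due: 72 calendar days after 30 April 2020 is 11 July 2020.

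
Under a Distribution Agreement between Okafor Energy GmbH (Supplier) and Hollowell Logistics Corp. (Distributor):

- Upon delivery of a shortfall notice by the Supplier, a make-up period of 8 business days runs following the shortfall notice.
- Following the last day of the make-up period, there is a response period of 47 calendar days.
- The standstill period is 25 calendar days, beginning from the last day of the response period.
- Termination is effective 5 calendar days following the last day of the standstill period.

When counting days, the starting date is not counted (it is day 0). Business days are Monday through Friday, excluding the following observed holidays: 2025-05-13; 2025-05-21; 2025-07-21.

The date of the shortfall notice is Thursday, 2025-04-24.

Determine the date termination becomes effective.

The last day of the make-up period: counting 8 business days from Thursday, 2025-04-24 (Apr 25, Apr 28, Apr 29, Apr 30, May 1, May 2, May 5, May 6, skipping weekends) reaches Tuesday, 2025-05-06.
The last day of the response period: 2025-05-06 + 47 days = 2025-06-22.
The last day of the standstill period: 25 calendar days after 2025-06-22 is 2025-07-17.
The date termination becomes effective: 5 calendar days after 2025-07-17 is 2025-07-22.

2025-07-22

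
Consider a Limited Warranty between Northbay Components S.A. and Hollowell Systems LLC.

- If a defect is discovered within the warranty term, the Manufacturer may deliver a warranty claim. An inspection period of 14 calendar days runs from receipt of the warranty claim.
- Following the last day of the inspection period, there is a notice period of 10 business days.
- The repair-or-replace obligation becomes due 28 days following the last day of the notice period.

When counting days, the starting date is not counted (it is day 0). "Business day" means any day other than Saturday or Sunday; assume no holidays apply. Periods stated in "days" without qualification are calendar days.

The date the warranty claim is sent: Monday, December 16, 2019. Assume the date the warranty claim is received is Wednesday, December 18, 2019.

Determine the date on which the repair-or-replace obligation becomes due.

The last day of the inspection period: 14 calendar days after December 18, 2019 is January 1, 2020.
The last day of the notice period: 10 business days after Wednesday, January 1, 2020, skipping weekends — Jan 2, Jan 3, Jan 6, Jan 7, Jan 8, Jan 9, Jan 10, Jan 13, Jan 14, Jan 15 — lands on Wednesday, January 15, 2020.
The date on which the repair-or-replace obligation becomes due: January 15, 2020 + 28 days = February 12, 2020.

February 12, 2020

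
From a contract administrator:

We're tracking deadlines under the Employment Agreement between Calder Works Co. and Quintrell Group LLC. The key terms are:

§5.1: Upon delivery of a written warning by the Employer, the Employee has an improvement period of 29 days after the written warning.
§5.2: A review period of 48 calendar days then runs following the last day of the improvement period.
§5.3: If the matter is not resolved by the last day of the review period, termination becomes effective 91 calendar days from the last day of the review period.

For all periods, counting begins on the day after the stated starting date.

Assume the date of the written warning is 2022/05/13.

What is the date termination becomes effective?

Adding 29 calendar days to 2022/05/13 gives 2022/06/11, which is the last day of the improvement period.
Adding 48 calendar days to 2022/06/11 gives 2022/07/29, which is the last day of the review period.
Adding 91 calendar days to 2022/07/29 gives 2022/10/28, which is the date termination becomes effective.

2022/10/28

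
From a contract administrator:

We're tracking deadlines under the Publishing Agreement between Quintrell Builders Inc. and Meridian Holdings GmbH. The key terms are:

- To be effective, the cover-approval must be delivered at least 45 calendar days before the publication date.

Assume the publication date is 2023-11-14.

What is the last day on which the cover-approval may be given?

2023-11-14 minus 45 days is 2023-09-30.

2023-09-30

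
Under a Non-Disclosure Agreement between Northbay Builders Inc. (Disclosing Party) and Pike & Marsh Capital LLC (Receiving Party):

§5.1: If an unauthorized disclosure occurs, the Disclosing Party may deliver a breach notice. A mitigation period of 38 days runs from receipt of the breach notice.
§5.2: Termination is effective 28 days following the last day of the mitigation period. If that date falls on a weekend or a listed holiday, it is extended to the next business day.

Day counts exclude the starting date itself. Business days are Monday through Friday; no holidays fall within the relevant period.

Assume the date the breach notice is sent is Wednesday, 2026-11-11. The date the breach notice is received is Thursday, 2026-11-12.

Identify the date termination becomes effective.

The last day of the mitigation period: 38 calendar days after 2026-11-12 is 2026-12-20.
Adding 28 calendar days to 2026-12-20 gives 2027-01-17, which is the date termination becomes effective. That falls on a Sunday, so it rolls to the next business day, Monday, 2027-01-18.

2027-01-18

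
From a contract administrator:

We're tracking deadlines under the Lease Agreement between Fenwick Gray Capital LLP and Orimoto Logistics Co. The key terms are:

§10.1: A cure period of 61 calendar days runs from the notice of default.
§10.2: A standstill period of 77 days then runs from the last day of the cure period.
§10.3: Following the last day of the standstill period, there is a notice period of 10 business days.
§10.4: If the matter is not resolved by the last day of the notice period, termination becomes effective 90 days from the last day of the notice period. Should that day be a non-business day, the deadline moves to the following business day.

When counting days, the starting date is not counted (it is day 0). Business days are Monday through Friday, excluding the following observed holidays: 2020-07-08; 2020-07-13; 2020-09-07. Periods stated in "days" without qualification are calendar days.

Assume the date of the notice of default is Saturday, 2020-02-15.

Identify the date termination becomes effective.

The last day of the cure period: 61 calendar days after 2020-02-15 is 2020-04-16.
The last day of the standstill period: 2020-04-16 + 77 days = 2020-07-02.
The last day of the notice period: 10 business days after Thursday, 2020-07-02, skipping weekends and the listed holidays on Jul 8, Jul 13 — Jul 3, Jul 6, Jul 7, Jul 9, Jul 10, Jul 14, Jul 15, Jul 16, Jul 17, Jul 20 — lands on Monday, 2020-07-20.
Adding 90 calendar days to 2020-07-20 gives 2020-10-18, which is the date termination becomes effective. That falls on a Sunday, so it rolls to the next business day, Monday, 2020-10-19.

2020-10-19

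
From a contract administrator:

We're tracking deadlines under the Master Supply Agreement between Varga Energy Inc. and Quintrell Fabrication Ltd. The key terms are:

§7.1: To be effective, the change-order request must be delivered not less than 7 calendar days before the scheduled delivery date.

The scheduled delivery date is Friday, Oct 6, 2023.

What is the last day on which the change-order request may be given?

Sep 29, 2023

Oct 6, 2023 minus 7 days is Sep 29, 2023.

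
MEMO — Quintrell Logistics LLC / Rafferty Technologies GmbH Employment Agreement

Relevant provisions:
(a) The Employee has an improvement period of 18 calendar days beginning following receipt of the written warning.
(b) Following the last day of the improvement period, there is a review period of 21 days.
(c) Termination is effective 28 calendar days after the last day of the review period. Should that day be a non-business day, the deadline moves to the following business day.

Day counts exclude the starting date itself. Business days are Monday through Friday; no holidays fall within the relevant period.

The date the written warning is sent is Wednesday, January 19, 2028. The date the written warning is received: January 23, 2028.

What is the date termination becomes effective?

March 30, 2028

The last day of the improvement period: 18 calendar days after January 23, 2028 is February 10, 2028.
The last day of the review period: 21 calendar days after February 10, 2028 is March 2, 2028.
The date termination becomes effective: March 2, 2028 + 28 days = March 30, 2028. March 30, 2028 is a Thursday, so no roll-forward applies.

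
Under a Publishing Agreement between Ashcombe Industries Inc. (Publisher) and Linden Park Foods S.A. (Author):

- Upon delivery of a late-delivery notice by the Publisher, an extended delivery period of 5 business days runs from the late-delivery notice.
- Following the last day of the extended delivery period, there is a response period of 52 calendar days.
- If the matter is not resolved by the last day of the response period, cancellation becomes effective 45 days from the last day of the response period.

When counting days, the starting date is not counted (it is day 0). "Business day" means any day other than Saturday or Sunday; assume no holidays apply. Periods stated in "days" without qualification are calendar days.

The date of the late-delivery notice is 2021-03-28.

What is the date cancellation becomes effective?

From Sunday, 2021-03-28, 5 business days (Mar 29, Mar 30, Mar 31, Apr 1, Apr 2, skipping weekends) brings us to Friday, 2021-04-02, which is the last day of the extended delivery period.
Adding 52 calendar days to 2021-04-02 gives 2021-05-24, which is the last day of the response period.
The date cancellation becomes effective: 45 calendar days after 2021-05-24 is 2021-07-08.

2021-07-08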